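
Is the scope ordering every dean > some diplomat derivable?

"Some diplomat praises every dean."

*every dean* is the matrix object and *some diplomat* the matrix subject; the two are clausemates.
Ordinary QR to a clause-peripheral position gives the wide-scope LF for the lower DP.

Yes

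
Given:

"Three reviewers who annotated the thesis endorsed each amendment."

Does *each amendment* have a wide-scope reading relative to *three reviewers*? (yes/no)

The relative clause *who annotated the thesis* modifies *three reviewers*, but *each amendment* is not inside that relative clause — it is an argument of the matrix verb.
Since no island is crossed, the inverse ordering is licensed alongside surface scope.

Yes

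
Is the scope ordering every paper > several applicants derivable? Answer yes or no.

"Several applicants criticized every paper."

*every paper* and *several applicants* are in the same minimal clause.
No island intervenes, so both surface and inverse scope are derivable.
Both orderings are possible: *several applicants* > *every paper* and *every paper* > *several applicants*.

Yes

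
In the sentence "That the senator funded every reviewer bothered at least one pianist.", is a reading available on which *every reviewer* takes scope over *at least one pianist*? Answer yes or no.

No

The DP *every reviewer* is contained in the sentential subject *that the senator funded every reviewer*.
Sentential subjects are islands: a quantifier inside the subject clause cannot raise over the matrix predicate.
So the wide-scope reading for *every reviewer* is blocked.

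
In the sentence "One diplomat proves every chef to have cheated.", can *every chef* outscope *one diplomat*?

Yes

This is an ECM construction: *every chef* is the infinitival subject, Case-marked by the matrix verb, and the infinitive is transparent for QR.
With no island boundary between them, the object can take inverse scope over the subject via ordinary QR within the clause.
The sentence is scopally ambiguous between *one diplomat* > *every chef* and *every chef* > *one diplomat*.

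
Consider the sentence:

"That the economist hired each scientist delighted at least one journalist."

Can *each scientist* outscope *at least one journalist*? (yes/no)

No

Structurally, *each scientist* is inside the sentential subject *that the economist hired each scientist*.
Clausal subjects are scope islands; QR from inside the subject into the matrix is barred.
There is no licit LF on which *each scientist* c-commands *at least one journalist*.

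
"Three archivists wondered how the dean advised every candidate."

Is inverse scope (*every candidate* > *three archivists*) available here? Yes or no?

No

The target quantifier *every candidate* is part of the embedded question *how the dean advised every candidate*.
QR across an interrogative CP boundary is ruled out as a wh-island violation.
So the wide-scope reading for *every candidate* is blocked.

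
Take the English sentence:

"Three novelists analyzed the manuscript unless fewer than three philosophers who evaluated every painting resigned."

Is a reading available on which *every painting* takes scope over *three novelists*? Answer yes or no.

No

*every painting* is embedded in the relative clause *who evaluated every painting*, which is itself inside the adjunct *unless fewer than three philosophers who evaluated every painting resigned*.
Both the relative clause and the enclosing adjunct are scope islands; QR cannot cross either.
*every painting* > *three novelists* would require crossing that boundary, which is illicit.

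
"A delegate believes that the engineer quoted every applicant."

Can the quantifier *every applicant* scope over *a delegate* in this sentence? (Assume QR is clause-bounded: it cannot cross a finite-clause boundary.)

No

The DP *every applicant* is contained in the finite complement clause *that the engineer quoted every applicant*.
Under clause-bounded QR, a quantifier in an embedded finite clause cannot raise into the matrix clause.
So *every applicant* cannot raise high enough to outscope *a delegate*; only the surface ordering *a delegate* > *every applicant* is available.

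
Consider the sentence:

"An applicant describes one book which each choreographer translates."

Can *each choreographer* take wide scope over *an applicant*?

*each choreographer* occurs within the relative clause *which each choreographer translates* modifying *one book*.
Quantifiers inside a relative clause are trapped there; the RC boundary blocks QR.
So *each choreographer* cannot raise to a position above *an applicant*.

No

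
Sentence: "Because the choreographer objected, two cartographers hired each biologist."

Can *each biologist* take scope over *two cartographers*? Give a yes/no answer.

The adjunct clause does not contain *each biologist*, which is the matrix object.
Since no island is crossed, the inverse ordering is licensed alongside surface scope.

Yes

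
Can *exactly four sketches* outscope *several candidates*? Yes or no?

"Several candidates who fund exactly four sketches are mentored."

No

*exactly four sketches* sits inside the relative clause *who fund exactly four sketches*.
The relative clause forms an island for QR, so the quantifier is confined to the head noun's restrictor.
Hence only narrow scope for *exactly four sketches* (under *several candidates*) survives.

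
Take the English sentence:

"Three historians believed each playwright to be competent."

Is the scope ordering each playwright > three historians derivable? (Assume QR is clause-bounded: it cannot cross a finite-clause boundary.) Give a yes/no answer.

*each playwright* is an ECM subject; ECM complements are not islands, and the embedded quantifier may take matrix scope.
Clause-internal QR can adjoin the lower DP above the subject, yielding the inverse reading.

Yes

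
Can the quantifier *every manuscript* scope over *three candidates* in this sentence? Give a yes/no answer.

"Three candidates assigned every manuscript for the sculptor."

Yes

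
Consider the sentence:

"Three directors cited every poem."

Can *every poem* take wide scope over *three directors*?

*every poem* and *three directors* are in the same minimal clause.
Clause-internal QR can adjoin the lower DP above the subject, yielding the inverse reading.
So *every poem* > *three directors* is among the available readings.

Yes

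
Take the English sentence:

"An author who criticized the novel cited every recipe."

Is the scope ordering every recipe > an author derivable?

Yes

The RC *who criticized the novel* is an island, but *every recipe* is not inside it — it is the matrix object, a clausemate of *an author*.
Clause-internal QR can adjoin the lower DP above the subject, yielding the inverse reading.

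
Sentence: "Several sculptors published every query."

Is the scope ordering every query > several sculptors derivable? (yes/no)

Yes

*every query* and *several sculptors* are in the same minimal clause.
Since no island is crossed, the inverse ordering is licensed alongside surface scope.
Both orderings are possible: *several sculptors* > *every query* and *every query* > *several sculptors*.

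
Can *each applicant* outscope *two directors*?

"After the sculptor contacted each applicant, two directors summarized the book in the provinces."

No

The target quantifier *each applicant* is part of the adjunct clause *after the sculptor contacted each applicant*.
Adjunct clauses are scope islands: a quantifier inside an adjunct cannot raise into the matrix clause.
So the wide-scope reading for *each applicant* is blocked.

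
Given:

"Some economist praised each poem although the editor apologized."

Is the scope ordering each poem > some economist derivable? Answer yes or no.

Yes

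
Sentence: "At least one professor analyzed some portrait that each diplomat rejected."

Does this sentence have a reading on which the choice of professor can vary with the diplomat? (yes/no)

The described interpretation is the *each diplomat* > *at least one professor* scoping.
Structurally, *each diplomat* is inside the relative clause *that each diplomat rejected* modifying *some portrait*.
Relative clauses block scope extraction: QR cannot target a position outside the modified NP.
The inverse ordering *each diplomat* > *at least one professor* is therefore underivable.
(Only the surface reading survives: one fixed professor with respect to all the relevant diplomats.)

No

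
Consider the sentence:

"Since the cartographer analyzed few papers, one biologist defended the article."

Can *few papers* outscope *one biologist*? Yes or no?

*few papers* sits inside the adjunct clause *since the cartographer analyzed few papers*.
Adverbial clauses are not L-marked, so they are barriers for QR — the quantifier cannot escape the adjunct.
*few papers* is confined to the island and cannot take scope over *one biologist*.

No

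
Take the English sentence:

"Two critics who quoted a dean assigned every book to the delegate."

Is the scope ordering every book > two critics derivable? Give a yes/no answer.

Yes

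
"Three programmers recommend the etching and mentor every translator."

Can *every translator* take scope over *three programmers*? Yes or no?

The DP *every translator* is contained in one conjunct of the coordinate structure (*mentor every translator*).
Coordinate structures are islands for non-across-the-board movement, QR included.
So the wide-scope reading for *every translator* is blocked.

No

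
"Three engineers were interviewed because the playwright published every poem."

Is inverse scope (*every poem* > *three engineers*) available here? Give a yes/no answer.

*every poem* occurs within the adjunct clause *because the playwright published every poem*.
Adjuncts are opaque for quantifier raising; a quantifier in an adjunct stays inside it.
Hence only narrow scope for *every poem* (under *three engineers*) survives.

No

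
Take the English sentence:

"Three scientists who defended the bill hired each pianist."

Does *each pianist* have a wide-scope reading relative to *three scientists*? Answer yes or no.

The relative clause *who defended the bill* modifies *three scientists*, but *each pianist* is not inside that relative clause — it is an argument of the matrix verb.
QR within a single clause is free, so the lower quantifier may take scope over the higher one.

Yes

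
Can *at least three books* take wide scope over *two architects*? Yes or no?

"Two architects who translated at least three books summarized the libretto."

The DP *at least three books* is contained in the relative clause *who translated at least three books*.
QR out of a relative clause is ruled out by the relative-clause island constraint.
So *at least three books* cannot raise to a position above *two architects*.

No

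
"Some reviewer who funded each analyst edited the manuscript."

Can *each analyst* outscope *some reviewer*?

*each analyst* sits inside the relative clause *who funded each analyst*.
QR out of a relative clause is ruled out by the relative-clause island constraint.
So *each analyst* cannot raise high enough to outscope *some reviewer*; only the surface ordering *some reviewer* > *each analyst* is available.
(Only the surface reading survives: one fixed reviewer with respect to all the relevant analysts.)

No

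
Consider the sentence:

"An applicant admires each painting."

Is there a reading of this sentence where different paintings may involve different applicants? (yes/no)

Yes

That reading corresponds to *each painting* > *an applicant*.
Both DPs are arguments of the same predicate; there is no clause or island boundary between them.
QR within a single clause is free, so the lower quantifier may take scope over the higher one.
Both orderings are possible: *an applicant* > *each painting* and *each painting* > *an applicant*.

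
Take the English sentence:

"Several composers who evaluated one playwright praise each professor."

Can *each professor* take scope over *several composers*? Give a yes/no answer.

Yes

*each professor* is a matrix argument; only *several composers* is modified by the relative clause *who evaluated one playwright*, so the RC island is irrelevant to the target quantifier.
Nothing blocks QR of the lower DP to a position above the higher one, so inverse scope is available.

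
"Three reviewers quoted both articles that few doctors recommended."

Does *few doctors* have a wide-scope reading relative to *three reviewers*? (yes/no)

The DP *few doctors* is contained in the relative clause *that few doctors recommended* modifying *both articles*.
QR out of a relative clause is ruled out by the relative-clause island constraint.
There is no licit LF on which *few doctors* c-commands *three reviewers*.

No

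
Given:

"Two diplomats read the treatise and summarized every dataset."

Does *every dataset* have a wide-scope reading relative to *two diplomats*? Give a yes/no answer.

No

*every dataset* is embedded in one conjunct of the coordinate structure (*summarized every dataset*).
A quantifier cannot raise out of one conjunct of a coordination across the whole coordinate structure — the CSC applies to QR.
So the wide-scope reading for *every dataset* is blocked.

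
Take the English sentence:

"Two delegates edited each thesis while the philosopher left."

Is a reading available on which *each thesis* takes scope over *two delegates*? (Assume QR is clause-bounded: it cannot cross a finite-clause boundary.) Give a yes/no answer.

The adjunct island is irrelevant here — *each thesis* and *two delegates* are both in the matrix clause.
Clause-internal QR can adjoin the lower DP above the subject, yielding the inverse reading.
So *each thesis* > *two delegates* is among the available readings.

Yes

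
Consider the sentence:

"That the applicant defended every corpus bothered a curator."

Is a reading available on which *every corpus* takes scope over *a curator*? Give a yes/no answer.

No

The target quantifier *every corpus* is part of the sentential subject *that the applicant defended every corpus*.
The subject-island constraint blocks QR out of a clausal subject.
So *every corpus* cannot raise to a position above *a curator*.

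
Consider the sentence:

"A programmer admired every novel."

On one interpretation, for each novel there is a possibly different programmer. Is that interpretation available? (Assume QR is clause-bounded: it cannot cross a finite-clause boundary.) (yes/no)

This is the *every novel* > *a programmer* reading.
Both DPs are arguments of the same predicate; there is no clause or island boundary between them.
Ordinary QR to a clause-peripheral position gives the wide-scope LF for the lower DP.

Yes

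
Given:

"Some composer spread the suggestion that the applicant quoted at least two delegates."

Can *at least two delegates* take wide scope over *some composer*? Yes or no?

No

*at least two delegates* is embedded in the complex NP *the suggestion that the applicant quoted at least two delegates*.
A that-clause complement to a noun is an island; QR cannot cross the NP boundary.
The inverse ordering *at least two delegates* > *some composer* is therefore underivable.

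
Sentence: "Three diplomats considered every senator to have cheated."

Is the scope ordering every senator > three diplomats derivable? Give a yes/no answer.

Yes

*every senator* is the subject of an ECM infinitive — the infinitival complement of an ECM verb is not a scope island, so *every senator* can raise into the matrix clause.
QR within a single clause is free, so the lower quantifier may take scope over the higher one.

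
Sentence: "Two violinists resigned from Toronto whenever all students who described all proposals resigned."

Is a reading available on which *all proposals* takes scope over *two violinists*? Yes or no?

No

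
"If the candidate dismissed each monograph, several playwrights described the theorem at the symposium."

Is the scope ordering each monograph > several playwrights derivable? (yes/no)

Structurally, *each monograph* is inside the adjunct clause *if the candidate dismissed each monograph*.
Since the clause is an adjunct (not a complement), the Adjunct Condition blocks QR across its edge.
So *each monograph* cannot raise to a position above *several playwrights*.

No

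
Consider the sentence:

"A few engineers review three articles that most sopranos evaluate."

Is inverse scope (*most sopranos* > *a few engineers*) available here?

No

The DP *most sopranos* is contained in the relative clause *that most sopranos evaluate* modifying *three articles*.
Quantifiers inside a relative clause are trapped there; the RC boundary blocks QR.
So *most sopranos* cannot raise to a position above *a few engineers*.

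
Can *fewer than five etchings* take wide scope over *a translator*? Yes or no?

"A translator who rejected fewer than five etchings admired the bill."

*fewer than five etchings* sits inside the relative clause *who rejected fewer than five etchings*.
Relative clauses block scope extraction: QR cannot target a position outside the modified NP.
So *fewer than five etchings* cannot raise high enough to outscope *a translator*; only the surface ordering *a translator* > *fewer than five etchings* is available.

No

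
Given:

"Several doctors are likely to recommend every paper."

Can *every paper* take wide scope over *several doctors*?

*every paper* is the object of the infinitival complement of a raising predicate; raising infinitives are transparent for QR, so the two DPs are in effect clausemates.
Ordinary QR to a clause-peripheral position gives the wide-scope LF for the lower DP.
The sentence is scopally ambiguous between *several doctors* > *every paper* and *every paper* > *several doctors*.

Yes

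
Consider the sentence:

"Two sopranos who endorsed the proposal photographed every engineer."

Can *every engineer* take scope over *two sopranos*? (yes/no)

Yes

*every engineer* is a matrix argument; only *two sopranos* is modified by the relative clause *who endorsed the proposal*, so the RC island is irrelevant to the target quantifier.
Since no island is crossed, the inverse ordering is licensed alongside surface scope.
The sentence is scopally ambiguous between *two sopranos* > *every engineer* and *every engineer* > *two sopranos*.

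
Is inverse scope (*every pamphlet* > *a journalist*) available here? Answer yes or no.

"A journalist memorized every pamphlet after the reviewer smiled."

Yes

Neither queried DP is inside the adjunct, so the adjunct-island constraint does not apply.
QR within a single clause is free, so the lower quantifier may take scope over the higher one.
The sentence is scopally ambiguous between *a journalist* > *every pamphlet* and *every pamphlet* > *a journalist*.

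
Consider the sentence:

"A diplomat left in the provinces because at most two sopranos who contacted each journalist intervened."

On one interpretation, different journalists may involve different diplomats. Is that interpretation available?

That reading corresponds to *each journalist* > *a diplomat*.
The DP *each journalist* is contained in the relative clause *who contacted each journalist*, which is itself inside the adjunct *because at most two sopranos who contacted each journalist intervened*.
Both the relative clause and the enclosing adjunct are scope islands; QR cannot cross either.
*each journalist* is confined to the island and cannot take scope over *a diplomat*.
(Only the surface reading survives: one fixed diplomat with respect to all the relevant journalists.)

No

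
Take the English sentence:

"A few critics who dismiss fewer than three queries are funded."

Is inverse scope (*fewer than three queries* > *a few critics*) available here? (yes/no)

The target quantifier *fewer than three queries* is part of the relative clause *who dismiss fewer than three queries*.
QR out of a relative clause is ruled out by the relative-clause island constraint.
So *fewer than three queries* cannot raise high enough to outscope *a few critics*; only the surface ordering *a few critics* > *fewer than three queries* is available.

No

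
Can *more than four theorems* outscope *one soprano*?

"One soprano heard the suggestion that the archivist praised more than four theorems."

No

The DP *more than four theorems* is contained in the complex NP *the suggestion that the archivist praised more than four theorems*.
The complex NP is opaque for QR — the quantifier is frozen inside the noun's complement.
*more than four theorems* > *one soprano* would require crossing that boundary, which is illicit.
(Only the surface reading survives: one fixed soprano with respect to all the relevant theorems.)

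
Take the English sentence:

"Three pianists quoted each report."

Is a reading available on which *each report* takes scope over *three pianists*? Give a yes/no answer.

Yes

*three pianists* and *each report* are co-arguments of the matrix verb, with nothing but a clause-internal boundary between them.
With no island boundary between them, the object can take inverse scope over the subject via ordinary QR within the clause.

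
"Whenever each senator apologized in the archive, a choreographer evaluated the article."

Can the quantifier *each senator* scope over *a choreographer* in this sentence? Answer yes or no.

No

*each senator* is embedded in the adjunct clause *whenever each senator apologized in the archive*.
Adjuncts are opaque for quantifier raising; a quantifier in an adjunct stays inside it.
There is no licit LF on which *each senator* c-commands *a choreographer*.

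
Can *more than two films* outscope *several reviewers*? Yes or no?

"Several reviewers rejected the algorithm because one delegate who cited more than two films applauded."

The DP *more than two films* is contained in the relative clause *who cited more than two films*, which is itself inside the adjunct *because one delegate who cited more than two films applauded*.
Both the relative clause and the enclosing adjunct are scope islands; QR cannot cross either.
There is no licit LF on which *more than two films* c-commands *several reviewers*.

No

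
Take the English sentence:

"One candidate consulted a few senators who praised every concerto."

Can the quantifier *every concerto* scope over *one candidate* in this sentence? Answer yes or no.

No

*every concerto* sits inside the relative clause *who praised every concerto* modifying *a few senators*.
Quantifiers inside a relative clause are trapped there; the RC boundary blocks QR.
So *every concerto* cannot raise high enough to outscope *one candidate*; only the surface ordering *one candidate* > *every concerto* is available.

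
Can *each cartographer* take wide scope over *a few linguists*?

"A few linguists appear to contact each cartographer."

*each cartographer* is the object of the infinitival complement of a raising predicate; raising infinitives are transparent for QR, so the two DPs are in effect clausemates.
Ordinary QR to a clause-peripheral position gives the wide-scope LF for the lower DP.

Yes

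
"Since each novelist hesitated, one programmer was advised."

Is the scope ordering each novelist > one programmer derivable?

No

*each novelist* sits inside the adjunct clause *since each novelist hesitated*.
Adverbial clauses are not L-marked, so they are barriers for QR — the quantifier cannot escape the adjunct.
There is no licit LF on which *each novelist* c-commands *one programmer*.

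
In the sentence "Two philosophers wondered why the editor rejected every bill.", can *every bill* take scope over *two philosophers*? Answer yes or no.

The target quantifier *every bill* is part of the embedded question *why the editor rejected every bill*.
An indirect question is a wh-island; the filled [Spec,CP] blocks QR across the CP edge.
The inverse ordering *every bill* > *two philosophers* is therefore underivable.

No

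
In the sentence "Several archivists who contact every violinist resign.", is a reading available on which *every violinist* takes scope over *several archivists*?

The DP *every violinist* is contained in the relative clause *who contact every violinist*.
Relative clauses block scope extraction: QR cannot target a position outside the modified NP.
The inverse ordering *every violinist* > *several archivists* is therefore underivable.

No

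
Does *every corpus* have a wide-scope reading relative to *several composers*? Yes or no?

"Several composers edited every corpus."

Yes

Both DPs are arguments of the same predicate; there is no clause or island boundary between them.
Nothing blocks QR of the lower DP to a position above the higher one, so inverse scope is available.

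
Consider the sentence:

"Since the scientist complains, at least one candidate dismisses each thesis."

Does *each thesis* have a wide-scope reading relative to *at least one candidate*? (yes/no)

Yes

Although there is an adjunct clause, *each thesis* is in the main clause, not inside the adjunct.
Clause-internal QR can adjoin the lower DP above the subject, yielding the inverse reading.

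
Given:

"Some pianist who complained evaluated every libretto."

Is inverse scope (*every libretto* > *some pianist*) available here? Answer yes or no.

*every libretto* is a matrix argument; only *some pianist* is modified by the relative clause *who complained*, so the RC island is irrelevant to the target quantifier.
No island intervenes, so both surface and inverse scope are derivable.

Yes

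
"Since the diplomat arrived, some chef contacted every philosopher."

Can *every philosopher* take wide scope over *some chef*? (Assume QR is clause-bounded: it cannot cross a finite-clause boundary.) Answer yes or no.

Neither queried DP is inside the adjunct, so the adjunct-island constraint does not apply.
With no island boundary between them, the object can take inverse scope over the subject via ordinary QR within the clause.
Both orderings are possible: *some chef* > *every philosopher* and *every philosopher* > *some chef*.

Yes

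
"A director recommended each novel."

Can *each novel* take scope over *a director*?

Yes

*each novel* is the matrix object and *a director* the matrix subject; the two are clausemates.
Clause-internal QR can adjoin the lower DP above the subject, yielding the inverse reading.
The sentence is scopally ambiguous between *a director* > *each novel* and *each novel* > *a director*.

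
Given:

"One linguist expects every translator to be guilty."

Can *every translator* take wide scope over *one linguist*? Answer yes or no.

Yes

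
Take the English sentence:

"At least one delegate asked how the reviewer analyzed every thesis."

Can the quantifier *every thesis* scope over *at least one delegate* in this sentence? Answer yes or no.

No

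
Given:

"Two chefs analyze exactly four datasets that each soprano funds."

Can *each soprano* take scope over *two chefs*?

The DP *each soprano* is contained in the relative clause *that each soprano funds* modifying *exactly four datasets*.
A relative clause is a scope island — quantifier raising cannot cross its boundary.
*each soprano* > *two chefs* would require crossing that boundary, which is illicit.

No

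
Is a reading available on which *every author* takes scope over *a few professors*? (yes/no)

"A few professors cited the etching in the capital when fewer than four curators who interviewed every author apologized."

No

The target quantifier *every author* is part of the relative clause *who interviewed every author*, which is itself inside the adjunct *when fewer than four curators who interviewed every author apologized*.
Nested islands: the RC island is itself inside an adjunct island, so wide scope is doubly excluded.
*every author* > *a few professors* would require crossing that boundary, which is illicit.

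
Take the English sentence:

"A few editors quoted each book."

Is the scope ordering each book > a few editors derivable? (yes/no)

Yes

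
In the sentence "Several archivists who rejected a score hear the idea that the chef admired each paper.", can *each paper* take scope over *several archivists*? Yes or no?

No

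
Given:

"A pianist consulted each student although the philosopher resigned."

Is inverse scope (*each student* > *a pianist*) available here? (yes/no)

Yes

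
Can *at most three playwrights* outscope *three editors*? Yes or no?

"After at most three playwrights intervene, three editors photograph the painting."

No

*at most three playwrights* sits inside the adjunct clause *after at most three playwrights intervene*.
Adjuncts are opaque for quantifier raising; a quantifier in an adjunct stays inside it.
There is no licit LF on which *at most three playwrights* c-commands *three editors*.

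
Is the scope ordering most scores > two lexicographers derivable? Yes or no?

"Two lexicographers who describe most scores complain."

Structurally, *most scores* is inside the relative clause *who describe most scores*.
Quantifiers inside a relative clause are trapped there; the RC boundary blocks QR.
So *most scores* cannot raise to a position above *two lexicographers*.

No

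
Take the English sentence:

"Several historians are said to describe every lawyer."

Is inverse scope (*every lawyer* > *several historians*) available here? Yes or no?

Raising constructions are monoclausal for scope purposes; *every lawyer* is not separated from *several historians* by any island.
QR within a single clause is free, so the lower quantifier may take scope over the higher one.

Yes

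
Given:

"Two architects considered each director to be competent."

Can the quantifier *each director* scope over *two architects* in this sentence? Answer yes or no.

Yes

*each director* is an ECM subject; ECM complements are not islands, and the embedded quantifier may take matrix scope.
Clause-internal QR can adjoin the lower DP above the subject, yielding the inverse reading.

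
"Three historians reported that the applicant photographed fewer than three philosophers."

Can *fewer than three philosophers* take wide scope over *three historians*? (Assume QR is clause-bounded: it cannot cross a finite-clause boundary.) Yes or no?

No

*fewer than three philosophers* sits inside the finite complement clause *that the applicant photographed fewer than three philosophers*.
Given the clause-boundedness assumption, QR cannot cross the finite CP into the matrix.
*fewer than three philosophers* > *three historians* would require crossing that boundary, which is illicit.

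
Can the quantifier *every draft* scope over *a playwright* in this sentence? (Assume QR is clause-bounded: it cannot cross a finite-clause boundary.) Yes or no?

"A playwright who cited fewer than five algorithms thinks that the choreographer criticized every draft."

Structurally, *every draft* is inside the finite complement clause *that the choreographer criticized every draft*.
QR is clause-bounded, so the finite complement is a scope island for the embedded quantifier.
So *every draft* cannot raise high enough to outscope *a playwright*; only the surface ordering *a playwright* > *every draft* is available.

No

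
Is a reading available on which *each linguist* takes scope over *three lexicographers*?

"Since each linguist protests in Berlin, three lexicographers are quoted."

No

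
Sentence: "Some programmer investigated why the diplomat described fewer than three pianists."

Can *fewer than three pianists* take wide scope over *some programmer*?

The target quantifier *fewer than three pianists* is part of the embedded question *why the diplomat described fewer than three pianists*.
Embedded wh-clauses are opaque for QR, so the quantifier stays inside the question.
So *fewer than three pianists* cannot raise to a position above *some programmer*.

No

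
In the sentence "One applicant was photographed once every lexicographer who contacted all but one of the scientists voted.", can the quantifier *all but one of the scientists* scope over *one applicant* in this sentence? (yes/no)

No

*all but one of the scientists* occurs within the relative clause *who contacted all but one of the scientists*, which is itself inside the adjunct *once every lexicographer who contacted all but one of the scientists voted*.
The quantifier would have to escape first the RC and then the adjunct — two independent island violations.
Hence only narrow scope for *all but one of the scientists* (under *one applicant*) survives.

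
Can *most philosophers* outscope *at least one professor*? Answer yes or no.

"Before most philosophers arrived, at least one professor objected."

The DP *most philosophers* is contained in the adjunct clause *before most philosophers arrived*.
The adjunct-island constraint bars QR out of an adverbial clause.
So *most philosophers* cannot raise to a position above *at least one professor*.

No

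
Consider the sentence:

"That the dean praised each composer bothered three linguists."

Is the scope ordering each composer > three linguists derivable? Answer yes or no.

No

Structurally, *each composer* is inside the sentential subject *that the dean praised each composer*.
Sentential subjects are islands: a quantifier inside the subject clause cannot raise over the matrix predicate.
So the wide-scope reading for *each composer* is blocked.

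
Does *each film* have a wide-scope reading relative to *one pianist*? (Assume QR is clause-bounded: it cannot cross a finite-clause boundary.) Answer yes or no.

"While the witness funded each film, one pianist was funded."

*each film* occurs within the adjunct clause *while the witness funded each film*.
Adjunct clauses are scope islands: a quantifier inside an adjunct cannot raise into the matrix clause.
*each film* is confined to the island and cannot take scope over *one pianist*.

No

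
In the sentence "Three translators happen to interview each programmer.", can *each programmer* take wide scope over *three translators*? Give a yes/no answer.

Yes

*each programmer* is the object of the infinitival complement of a raising predicate; raising infinitives are transparent for QR, so the two DPs are in effect clausemates.
Clause-internal QR can adjoin the lower DP above the subject, yielding the inverse reading.
Both orderings are possible: *three translators* > *each programmer* and *each programmer* > *three translators*.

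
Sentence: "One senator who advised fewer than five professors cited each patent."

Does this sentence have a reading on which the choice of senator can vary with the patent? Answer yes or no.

The described interpretation is the *each patent* > *one senator* scoping.
The RC *who advised fewer than five professors* is an island, but *each patent* is not inside it — it is the matrix object, a clausemate of *one senator*.
QR within a single clause is free, so the lower quantifier may take scope over the higher one.

Yes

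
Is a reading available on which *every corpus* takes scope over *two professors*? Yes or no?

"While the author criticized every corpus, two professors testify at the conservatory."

No

The DP *every corpus* is contained in the adjunct clause *while the author criticized every corpus*.
Adjunct clauses are scope islands: a quantifier inside an adjunct cannot raise into the matrix clause.
So *every corpus* cannot raise to a position above *two professors*.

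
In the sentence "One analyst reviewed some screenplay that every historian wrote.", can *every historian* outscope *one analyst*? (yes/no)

Structurally, *every historian* is inside the relative clause *that every historian wrote* modifying *some screenplay*.
Quantifiers inside a relative clause are trapped there; the RC boundary blocks QR.
There is no licit LF on which *every historian* c-commands *one analyst*.
(Only the surface reading survives: one fixed analyst with respect to all the relevant historians.)

No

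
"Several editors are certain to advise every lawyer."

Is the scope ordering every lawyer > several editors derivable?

Yes

*every lawyer* is inside a raising infinitive, which is transparent to QR (no CP barrier), so it behaves as a matrix argument.
Nothing blocks QR of the lower DP to a position above the higher one, so inverse scope is available.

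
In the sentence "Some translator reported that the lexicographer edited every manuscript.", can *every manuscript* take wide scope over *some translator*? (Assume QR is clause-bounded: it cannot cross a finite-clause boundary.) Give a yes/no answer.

No

The DP *every manuscript* is contained in the finite complement clause *that the lexicographer edited every manuscript*.
QR is clause-bounded, so the finite complement is a scope island for the embedded quantifier.
So the wide-scope reading for *every manuscript* is blocked.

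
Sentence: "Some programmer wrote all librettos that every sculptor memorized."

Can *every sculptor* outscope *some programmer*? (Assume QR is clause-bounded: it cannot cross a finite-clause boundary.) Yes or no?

No

Structurally, *every sculptor* is inside the relative clause *that every sculptor memorized* modifying *all librettos*.
Relative clauses block scope extraction: QR cannot target a position outside the modified NP.
So *every sculptor* cannot raise to a position above *some programmer*.
(Only the surface reading survives: one fixed programmer with respect to all the relevant sculptors.)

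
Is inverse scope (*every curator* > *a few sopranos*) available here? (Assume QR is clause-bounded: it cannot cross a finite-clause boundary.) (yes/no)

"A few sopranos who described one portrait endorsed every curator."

Although the sentence contains a relative clause (*who described one portrait*), *every curator* is outside it, in the matrix VP.
With no island boundary between them, the object can take inverse scope over the subject via ordinary QR within the clause.
So *every curator* > *a few sopranos* is among the available readings.

Yes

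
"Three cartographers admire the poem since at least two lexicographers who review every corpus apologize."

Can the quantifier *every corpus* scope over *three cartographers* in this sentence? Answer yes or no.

*every corpus* is embedded in the relative clause *who review every corpus*, which is itself inside the adjunct *since at least two lexicographers who review every corpus apologize*.
The quantifier would have to escape first the RC and then the adjunct — two independent island violations.
Hence only narrow scope for *every corpus* (under *three cartographers*) survives.

No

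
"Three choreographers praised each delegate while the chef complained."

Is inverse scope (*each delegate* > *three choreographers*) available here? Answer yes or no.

Yes

*each delegate* is a matrix argument; the adjunct is an island but the target quantifier is outside it.
Clause-internal QR can adjoin the lower DP above the subject, yielding the inverse reading.
So *each delegate* > *three choreographers* is among the available readings.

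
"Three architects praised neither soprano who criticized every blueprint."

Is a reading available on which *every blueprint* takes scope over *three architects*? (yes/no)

*every blueprint* is embedded in the relative clause *who criticized every blueprint* modifying *neither soprano*.
Relative clauses are scope islands: a quantifier cannot QR out of a relative clause to take scope in the matrix clause.
So *every blueprint* cannot raise to a position above *three architects*.

No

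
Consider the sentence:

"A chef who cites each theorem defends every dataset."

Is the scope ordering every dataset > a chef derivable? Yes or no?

Although the sentence contains a relative clause (*who cites each theorem*), *every dataset* is outside it, in the matrix VP.
With no island boundary between them, the object can take inverse scope over the subject via ordinary QR within the clause.

Yes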